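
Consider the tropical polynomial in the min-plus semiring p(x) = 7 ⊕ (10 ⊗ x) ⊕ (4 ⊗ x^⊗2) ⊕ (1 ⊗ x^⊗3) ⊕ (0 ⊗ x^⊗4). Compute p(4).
p(4) = 7

A tropical monomial a ⊗ x^⊗i evaluates to a + i · x. Evaluating each term at x = 4:
  Term 0 contributes 7 + 0 · 4 = 7
  Term 1 contributes 10 + 1 · 4 = 14
  Term 2 contributes 4 + 2 · 4 = 12
  Term 3 contributes 1 + 3 · 4 = 13
  Term 4 contributes 0 + 4 · 4 = 16
p(4) = ⊕ of these = min[7, 14, 12, 13, 16] = 7.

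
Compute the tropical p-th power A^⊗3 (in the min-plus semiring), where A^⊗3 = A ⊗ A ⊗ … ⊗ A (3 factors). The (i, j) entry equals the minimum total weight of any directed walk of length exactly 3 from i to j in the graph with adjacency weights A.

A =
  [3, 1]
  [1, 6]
A^⊗3 =
  [5, 3]
  [3, 5]

Each entry (A^⊗3)_ij equals the minimum over all length-3 walks i = v_0 → v_1 → … → v_3 = j of Σ_t A[v_t][v_{t+1}]. For example, for (i, j) = (0, 1) we minimise over 4 possible intermediate vertex sequences; the minimum is 3, attained along the walk 0 → 1 → 0 → 1.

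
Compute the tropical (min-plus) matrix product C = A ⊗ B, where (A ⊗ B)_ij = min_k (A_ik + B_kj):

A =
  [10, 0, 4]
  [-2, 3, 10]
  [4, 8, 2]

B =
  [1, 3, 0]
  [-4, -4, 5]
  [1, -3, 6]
A ⊗ B =
  [-4, -4, 5]
  [-1, -1, -2]
  [3, -1, 4]

Apply the min-plus product entry-by-entry:
  C[0][0] = min over k of (A[0][0] + B[0][0] = 10 + 1 = 11, A[0][1] + B[1][0] = 0 + -4 = -4, A[0][2] + B[2][0] = 4 + 1 = 5) = -4 (attained at k = 1)
  C[0][1] = min over k of (A[0][0] + B[0][1] = 10 + 3 = 13, A[0][1] + B[1][1] = 0 + -4 = -4, A[0][2] + B[2][1] = 4 + -3 = 1) = -4 (attained at k = 1)
  C[0][2] = min over k of (A[0][0] + B[0][2] = 10 + 0 = 10, A[0][1] + B[1][2] = 0 + 5 = 5, A[0][2] + B[2][2] = 4 + 6 = 10) = 5 (attained at k = 1)
  C[1][0] = min over k of (A[1][0] + B[0][0] = -2 + 1 = -1, A[1][1] + B[1][0] = 3 + -4 = -1, A[1][2] + B[2][0] = 10 + 1 = 11) = -1 (attained at k = 0)
  C[1][1] = min over k of (A[1][0] + B[0][1] = -2 + 3 = 1, A[1][1] + B[1][1] = 3 + -4 = -1, A[1][2] + B[2][1] = 10 + -3 = 7) = -1 (attained at k = 1)
  C[1][2] = min over k of (A[1][0] + B[0][2] = -2 + 0 = -2, A[1][1] + B[1][2] = 3 + 5 = 8, A[1][2] + B[2][2] = 10 + 6 = 16) = -2 (attained at k = 0)
  C[2][0] = min over k of (A[2][0] + B[0][0] = 4 + 1 = 5, A[2][1] + B[1][0] = 8 + -4 = 4, A[2][2] + B[2][0] = 2 + 1 = 3) = 3 (attained at k = 2)
  C[2][1] = min over k of (A[2][0] + B[0][1] = 4 + 3 = 7, A[2][1] + B[1][1] = 8 + -4 = 4, A[2][2] + B[2][1] = 2 + -3 = -1) = -1 (attained at k = 2)
  C[2][2] = min over k of (A[2][0] + B[0][2] = 4 + 0 = 4, A[2][1] + B[1][2] = 8 + 5 = 13, A[2][2] + B[2][2] = 2 + 6 = 8) = 4 (attained at k = 0)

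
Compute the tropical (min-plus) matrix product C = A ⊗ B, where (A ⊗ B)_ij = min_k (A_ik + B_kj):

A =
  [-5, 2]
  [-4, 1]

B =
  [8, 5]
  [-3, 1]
A ⊗ B =
  [-1, 0]
  [-2, 1]

Apply the min-plus product entry-by-entry:
  C[0][0] = min over k of (A[0][0] + B[0][0] = -5 + 8 = 3, A[0][1] + B[1][0] = 2 + -3 = -1) = -1 (attained at k = 1)
  C[0][1] = min over k of (A[0][0] + B[0][1] = -5 + 5 = 0, A[0][1] + B[1][1] = 2 + 1 = 3) = 0 (attained at k = 0)
  C[1][0] = min over k of (A[1][0] + B[0][0] = -4 + 8 = 4, A[1][1] + B[1][0] = 1 + -3 = -2) = -2 (attained at k = 1)
  C[1][1] = min over k of (A[1][0] + B[0][1] = -4 + 5 = 1, A[1][1] + B[1][1] = 1 + 1 = 2) = 1 (attained at k = 0)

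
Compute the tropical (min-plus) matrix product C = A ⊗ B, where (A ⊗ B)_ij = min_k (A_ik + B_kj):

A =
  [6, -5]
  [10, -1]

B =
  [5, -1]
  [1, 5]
A ⊗ B =
  [-4, 0]
  [0, 4]

Apply the min-plus product entry-by-entry:
  C[0][0] = min over k of (A[0][0] + B[0][0] = 6 + 5 = 11, A[0][1] + B[1][0] = -5 + 1 = -4) = -4 (attained at k = 1)
  C[0][1] = min over k of (A[0][0] + B[0][1] = 6 + -1 = 5, A[0][1] + B[1][1] = -5 + 5 = 0) = 0 (attained at k = 1)
  C[1][0] = min over k of (A[1][0] + B[0][0] = 10 + 5 = 15, A[1][1] + B[1][0] = -1 + 1 = 0) = 0 (attained at k = 1)
  C[1][1] = min over k of (A[1][0] + B[0][1] = 10 + -1 = 9, A[1][1] + B[1][1] = -1 + 5 = 4) = 4 (attained at k = 1)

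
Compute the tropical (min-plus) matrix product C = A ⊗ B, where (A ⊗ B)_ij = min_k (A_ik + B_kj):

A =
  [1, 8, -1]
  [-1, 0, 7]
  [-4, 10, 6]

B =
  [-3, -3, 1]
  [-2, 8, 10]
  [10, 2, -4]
A ⊗ B =
  [-2, -2, -5]
  [-4, -4, 0]
  [-7, -7, -3]

Apply the min-plus product entry-by-entry:
  C[0][0] = min over k of (A[0][0] + B[0][0] = 1 + -3 = -2, A[0][1] + B[1][0] = 8 + -2 = 6, A[0][2] + B[2][0] = -1 + 10 = 9) = -2 (attained at k = 0)
  C[0][1] = min over k of (A[0][0] + B[0][1] = 1 + -3 = -2, A[0][1] + B[1][1] = 8 + 8 = 16, A[0][2] + B[2][1] = -1 + 2 = 1) = -2 (attained at k = 0)
  C[0][2] = min over k of (A[0][0] + B[0][2] = 1 + 1 = 2, A[0][1] + B[1][2] = 8 + 10 = 18, A[0][2] + B[2][2] = -1 + -4 = -5) = -5 (attained at k = 2)
  C[1][0] = min over k of (A[1][0] + B[0][0] = -1 + -3 = -4, A[1][1] + B[1][0] = 0 + -2 = -2, A[1][2] + B[2][0] = 7 + 10 = 17) = -4 (attained at k = 0)
  C[1][1] = min over k of (A[1][0] + B[0][1] = -1 + -3 = -4, A[1][1] + B[1][1] = 0 + 8 = 8, A[1][2] + B[2][1] = 7 + 2 = 9) = -4 (attained at k = 0)
  C[1][2] = min over k of (A[1][0] + B[0][2] = -1 + 1 = 0, A[1][1] + B[1][2] = 0 + 10 = 10, A[1][2] + B[2][2] = 7 + -4 = 3) = 0 (attained at k = 0)
  C[2][0] = min over k of (A[2][0] + B[0][0] = -4 + -3 = -7, A[2][1] + B[1][0] = 10 + -2 = 8, A[2][2] + B[2][0] = 6 + 10 = 16) = -7 (attained at k = 0)
  C[2][1] = min over k of (A[2][0] + B[0][1] = -4 + -3 = -7, A[2][1] + B[1][1] = 10 + 8 = 18, A[2][2] + B[2][1] = 6 + 2 = 8) = -7 (attained at k = 0)
  C[2][2] = min over k of (A[2][0] + B[0][2] = -4 + 1 = -3, A[2][1] + B[1][2] = 10 + 10 = 20, A[2][2] + B[2][2] = 6 + -4 = 2) = -3 (attained at k = 0)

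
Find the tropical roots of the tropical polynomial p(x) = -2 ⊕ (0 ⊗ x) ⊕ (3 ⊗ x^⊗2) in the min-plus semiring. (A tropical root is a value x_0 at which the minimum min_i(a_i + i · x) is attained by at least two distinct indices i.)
Roots: {-3, -2}

Each tropical root is a break point of the lower envelope of the lines y = a_i + i · x (there are 3 lines, with slopes 0, 1, ..., 2). Only the lines that attain the minimum somewhere contribute to roots; other lines are dominated. Here the surviving (envelope) indices are i = 2, i = 1, i = 0.
Intersections between consecutive envelope lines give the roots: for adjacent envelope indices i < j the intersection is x = (a_i − a_j) / (j − i). Reading off the sorted break points: {-3, -2}.
Verification: at each break x_0, at least two indices attain the minimum of min_i(a_i + i · x_0).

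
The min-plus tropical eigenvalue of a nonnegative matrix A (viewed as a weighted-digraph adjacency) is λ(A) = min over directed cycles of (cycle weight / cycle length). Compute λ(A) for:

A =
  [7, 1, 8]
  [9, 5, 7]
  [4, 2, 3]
λ(A) = 3

Enumerate directed cycles and compute their means (weight / length). Sample:
  cycle 0 → 0: weight = 7, length = 1, mean = 7/1 ≈ 7.000
  cycle 1 → 1: weight = 5, length = 1, mean = 5/1 ≈ 5.000
  cycle 2 → 2: weight = 3, length = 1, mean = 3/1 ≈ 3.000
  cycle 0 → 1 → 0: weight = 10, length = 2, mean = 10/2 ≈ 5.000
  cycle 0 → 2 → 0: weight = 12, length = 2, mean = 12/2 ≈ 6.000
  cycle 1 → 0 → 1: weight = 10, length = 2, mean = 10/2 ≈ 5.000
Minimum mean = 3.000, attained e.g. along the cycle 2 → 2 with weight 3 and length 1. So λ(A) = 3/1 = 3.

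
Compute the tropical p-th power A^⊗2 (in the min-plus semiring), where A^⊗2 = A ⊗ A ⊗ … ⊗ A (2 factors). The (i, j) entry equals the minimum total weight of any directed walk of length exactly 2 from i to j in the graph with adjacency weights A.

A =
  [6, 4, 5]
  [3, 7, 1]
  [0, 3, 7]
A^⊗2 =
  [5, 8, 5]
  [1, 4, 8]
  [6, 4, 4]

Each entry (A^⊗2)_ij equals the minimum over all length-2 walks i = v_0 → v_1 → … → v_2 = j of Σ_t A[v_t][v_{t+1}]. For example, for (i, j) = (0, 2) we minimise over 3 possible intermediate vertex sequences; the minimum is 5, attained along the walk 0 → 1 → 2.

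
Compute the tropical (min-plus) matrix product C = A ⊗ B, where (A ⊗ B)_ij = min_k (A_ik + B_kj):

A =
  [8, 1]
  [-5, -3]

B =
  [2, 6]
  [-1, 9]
A ⊗ B =
  [0, 10]
  [-4, 1]

Apply the min-plus product entry-by-entry:
  C[0][0] = min over k of (A[0][0] + B[0][0] = 8 + 2 = 10, A[0][1] + B[1][0] = 1 + -1 = 0) = 0 (attained at k = 1)
  C[0][1] = min over k of (A[0][0] + B[0][1] = 8 + 6 = 14, A[0][1] + B[1][1] = 1 + 9 = 10) = 10 (attained at k = 1)
  C[1][0] = min over k of (A[1][0] + B[0][0] = -5 + 2 = -3, A[1][1] + B[1][0] = -3 + -1 = -4) = -4 (attained at k = 1)
  C[1][1] = min over k of (A[1][0] + B[0][1] = -5 + 6 = 1, A[1][1] + B[1][1] = -3 + 9 = 6) = 1 (attained at k = 0)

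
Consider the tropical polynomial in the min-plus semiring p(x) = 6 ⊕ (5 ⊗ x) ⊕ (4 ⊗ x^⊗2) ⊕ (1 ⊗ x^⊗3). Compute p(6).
p(6) = 6

A tropical monomial a ⊗ x^⊗i evaluates to a + i · x. Evaluating each term at x = 6:
  Term 0 contributes 6 + 0 · 6 = 6
  Term 1 contributes 5 + 1 · 6 = 11
  Term 2 contributes 4 + 2 · 6 = 16
  Term 3 contributes 1 + 3 · 6 = 19
p(6) = ⊕ of these = min[6, 11, 16, 19] = 6.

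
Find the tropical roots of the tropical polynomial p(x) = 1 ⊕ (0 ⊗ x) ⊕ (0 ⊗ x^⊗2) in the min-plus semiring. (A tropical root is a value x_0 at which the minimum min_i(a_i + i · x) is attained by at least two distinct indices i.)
Roots: {0, 1}

Each tropical root is a break point of the lower envelope of the lines y = a_i + i · x (there are 3 lines, with slopes 0, 1, ..., 2). Only the lines that attain the minimum somewhere contribute to roots; other lines are dominated. Here the surviving (envelope) indices are i = 2, i = 1, i = 0.
Intersections between consecutive envelope lines give the roots: for adjacent envelope indices i < j the intersection is x = (a_i − a_j) / (j − i). Reading off the sorted break points: {0, 1}.
Verification: at each break x_0, at least two indices attain the minimum of min_i(a_i + i · x_0).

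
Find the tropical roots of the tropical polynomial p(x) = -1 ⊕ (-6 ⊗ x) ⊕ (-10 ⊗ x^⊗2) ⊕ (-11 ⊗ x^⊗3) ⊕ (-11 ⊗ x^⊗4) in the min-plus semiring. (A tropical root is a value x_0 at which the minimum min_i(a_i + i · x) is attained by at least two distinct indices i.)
Roots: {0, 1, 4, 5}

Each tropical root is a break point of the lower envelope of the lines y = a_i + i · x (there are 5 lines, with slopes 0, 1, ..., 4). Only the lines that attain the minimum somewhere contribute to roots; other lines are dominated. Here the surviving (envelope) indices are i = 4, i = 3, i = 2, i = 1, i = 0.
Intersections between consecutive envelope lines give the roots: for adjacent envelope indices i < j the intersection is x = (a_i − a_j) / (j − i). Reading off the sorted break points: {0, 1, 4, 5}.
Verification: at each break x_0, at least two indices attain the minimum of min_i(a_i + i · x_0).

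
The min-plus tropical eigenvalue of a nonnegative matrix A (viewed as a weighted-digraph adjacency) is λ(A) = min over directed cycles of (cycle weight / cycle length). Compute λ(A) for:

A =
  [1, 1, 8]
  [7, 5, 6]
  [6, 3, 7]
λ(A) = 1

Enumerate directed cycles and compute their means (weight / length). Sample:
  cycle 0 → 0: weight = 1, length = 1, mean = 1/1 ≈ 1.000
  cycle 1 → 1: weight = 5, length = 1, mean = 5/1 ≈ 5.000
  cycle 2 → 2: weight = 7, length = 1, mean = 7/1 ≈ 7.000
  cycle 0 → 1 → 0: weight = 8, length = 2, mean = 8/2 ≈ 4.000
  cycle 0 → 2 → 0: weight = 14, length = 2, mean = 14/2 ≈ 7.000
  cycle 1 → 0 → 1: weight = 8, length = 2, mean = 8/2 ≈ 4.000
Minimum mean = 1.000, attained e.g. along the cycle 0 → 0 with weight 1 and length 1. So λ(A) = 1/1 = 1.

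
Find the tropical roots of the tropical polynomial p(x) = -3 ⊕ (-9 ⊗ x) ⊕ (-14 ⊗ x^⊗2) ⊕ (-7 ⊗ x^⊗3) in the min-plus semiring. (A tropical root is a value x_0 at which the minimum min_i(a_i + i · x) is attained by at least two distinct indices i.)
Roots: {-7, 5, 6}

Each tropical root is a break point of the lower envelope of the lines y = a_i + i · x (there are 4 lines, with slopes 0, 1, ..., 3). Only the lines that attain the minimum somewhere contribute to roots; other lines are dominated. Here the surviving (envelope) indices are i = 3, i = 2, i = 1, i = 0.
Intersections between consecutive envelope lines give the roots: for adjacent envelope indices i < j the intersection is x = (a_i − a_j) / (j − i). Reading off the sorted break points: {-7, 5, 6}.
Verification: at each break x_0, at least two indices attain the minimum of min_i(a_i + i · x_0).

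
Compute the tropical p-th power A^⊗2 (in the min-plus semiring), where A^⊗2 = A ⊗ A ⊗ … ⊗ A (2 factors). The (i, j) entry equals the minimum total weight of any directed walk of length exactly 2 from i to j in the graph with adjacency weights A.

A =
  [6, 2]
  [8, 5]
A^⊗2 =
  [10, 7]
  [13, 10]

Each entry (A^⊗2)_ij equals the minimum over all length-2 walks i = v_0 → v_1 → … → v_2 = j of Σ_t A[v_t][v_{t+1}]. For example, for (i, j) = (0, 1) we minimise over 2 possible intermediate vertex sequences; the minimum is 7, attained along the walk 0 → 1 → 1.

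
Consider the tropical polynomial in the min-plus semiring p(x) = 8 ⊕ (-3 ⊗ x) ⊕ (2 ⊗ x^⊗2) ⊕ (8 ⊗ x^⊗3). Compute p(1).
p(1) = -2

A tropical monomial a ⊗ x^⊗i evaluates to a + i · x. Evaluating each term at x = 1:
  Term 0 contributes 8 + 0 · 1 = 8
  Term 1 contributes -3 + 1 · 1 = -2
  Term 2 contributes 2 + 2 · 1 = 4
  Term 3 contributes 8 + 3 · 1 = 11
p(1) = ⊕ of these = min[8, -2, 4, 11] = -2.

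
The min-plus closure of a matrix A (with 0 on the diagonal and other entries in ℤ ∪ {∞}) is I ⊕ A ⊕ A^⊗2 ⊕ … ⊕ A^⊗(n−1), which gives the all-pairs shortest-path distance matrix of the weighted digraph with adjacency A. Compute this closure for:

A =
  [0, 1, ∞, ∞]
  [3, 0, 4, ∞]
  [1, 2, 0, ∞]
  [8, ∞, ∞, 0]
Closure =
  [0, 1, 5, ∞]
  [3, 0, 4, ∞]
  [1, 2, 0, ∞]
  [8, 9, 13, 0]

This is the Floyd-Warshall all-pairs shortest-path computation. For each intermediate vertex k = 0, 1, …, 3, update dist[i][j] ← min(dist[i][j], dist[i][k] + dist[k][j]). The final matrix gives, for each (i, j), the minimum total weight of any directed path from i to j (possibly empty when i = j).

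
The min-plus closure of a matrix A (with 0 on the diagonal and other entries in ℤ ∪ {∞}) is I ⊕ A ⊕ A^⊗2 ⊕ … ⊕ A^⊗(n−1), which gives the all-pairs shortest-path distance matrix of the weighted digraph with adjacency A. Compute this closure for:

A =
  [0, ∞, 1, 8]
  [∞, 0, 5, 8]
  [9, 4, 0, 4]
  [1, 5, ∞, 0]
Closure =
  [0, 5, 1, 5]
  [9, 0, 5, 8]
  [5, 4, 0, 4]
  [1, 5, 2, 0]

This is the Floyd-Warshall all-pairs shortest-path computation. For each intermediate vertex k = 0, 1, …, 3, update dist[i][j] ← min(dist[i][j], dist[i][k] + dist[k][j]). The final matrix gives, for each (i, j), the minimum total weight of any directed path from i to j (possibly empty when i = j).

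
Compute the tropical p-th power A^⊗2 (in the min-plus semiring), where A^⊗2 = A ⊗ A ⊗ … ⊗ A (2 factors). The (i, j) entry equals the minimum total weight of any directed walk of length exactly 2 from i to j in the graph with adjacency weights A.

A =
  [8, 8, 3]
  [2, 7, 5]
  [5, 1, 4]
A^⊗2 =
  [8, 4, 7]
  [9, 6, 5]
  [3, 5, 6]

Each entry (A^⊗2)_ij equals the minimum over all length-2 walks i = v_0 → v_1 → … → v_2 = j of Σ_t A[v_t][v_{t+1}]. For example, for (i, j) = (0, 2) we minimise over 3 possible intermediate vertex sequences; the minimum is 7, attained along the walk 0 → 2 → 2.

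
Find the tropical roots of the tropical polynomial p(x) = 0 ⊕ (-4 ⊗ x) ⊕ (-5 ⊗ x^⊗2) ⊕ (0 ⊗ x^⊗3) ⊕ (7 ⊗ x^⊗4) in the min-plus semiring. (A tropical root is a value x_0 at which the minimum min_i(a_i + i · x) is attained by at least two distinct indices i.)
Roots: {-7, -5, 1, 4}

Each tropical root is a break point of the lower envelope of the lines y = a_i + i · x (there are 5 lines, with slopes 0, 1, ..., 4). Only the lines that attain the minimum somewhere contribute to roots; other lines are dominated. Here the surviving (envelope) indices are i = 4, i = 3, i = 2, i = 1, i = 0.
Intersections between consecutive envelope lines give the roots: for adjacent envelope indices i < j the intersection is x = (a_i − a_j) / (j − i). Reading off the sorted break points: {-7, -5, 1, 4}.
Verification: at each break x_0, at least two indices attain the minimum of min_i(a_i + i · x_0).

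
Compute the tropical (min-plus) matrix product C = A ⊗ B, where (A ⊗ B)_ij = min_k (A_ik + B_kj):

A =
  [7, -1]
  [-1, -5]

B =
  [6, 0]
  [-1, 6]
A ⊗ B =
  [-2, 5]
  [-6, -1]

Apply the min-plus product entry-by-entry:
  C[0][0] = min over k of (A[0][0] + B[0][0] = 7 + 6 = 13, A[0][1] + B[1][0] = -1 + -1 = -2) = -2 (attained at k = 1)
  C[0][1] = min over k of (A[0][0] + B[0][1] = 7 + 0 = 7, A[0][1] + B[1][1] = -1 + 6 = 5) = 5 (attained at k = 1)
  C[1][0] = min over k of (A[1][0] + B[0][0] = -1 + 6 = 5, A[1][1] + B[1][0] = -5 + -1 = -6) = -6 (attained at k = 1)
  C[1][1] = min over k of (A[1][0] + B[0][1] = -1 + 0 = -1, A[1][1] + B[1][1] = -5 + 6 = 1) = -1 (attained at k = 0)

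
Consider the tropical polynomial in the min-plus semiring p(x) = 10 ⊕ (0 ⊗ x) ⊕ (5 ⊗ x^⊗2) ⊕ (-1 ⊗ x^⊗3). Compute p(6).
p(6) = 6

A tropical monomial a ⊗ x^⊗i evaluates to a + i · x. Evaluating each term at x = 6:
  Term 0 contributes 10 + 0 · 6 = 10
  Term 1 contributes 0 + 1 · 6 = 6
  Term 2 contributes 5 + 2 · 6 = 17
  Term 3 contributes -1 + 3 · 6 = 17
p(6) = ⊕ of these = min[10, 6, 17, 17] = 6.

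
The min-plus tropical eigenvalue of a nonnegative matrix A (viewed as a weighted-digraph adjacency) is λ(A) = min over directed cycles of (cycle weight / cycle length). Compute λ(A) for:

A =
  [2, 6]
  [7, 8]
λ(A) = 2

Enumerate directed cycles and compute their means (weight / length). Sample:
  cycle 0 → 0: weight = 2, length = 1, mean = 2/1 ≈ 2.000
  cycle 1 → 1: weight = 8, length = 1, mean = 8/1 ≈ 8.000
  cycle 0 → 1 → 0: weight = 13, length = 2, mean = 13/2 ≈ 6.500
  cycle 1 → 0 → 1: weight = 13, length = 2, mean = 13/2 ≈ 6.500
Minimum mean = 2.000, attained e.g. along the cycle 0 → 0 with weight 2 and length 1. So λ(A) = 2/1 = 2.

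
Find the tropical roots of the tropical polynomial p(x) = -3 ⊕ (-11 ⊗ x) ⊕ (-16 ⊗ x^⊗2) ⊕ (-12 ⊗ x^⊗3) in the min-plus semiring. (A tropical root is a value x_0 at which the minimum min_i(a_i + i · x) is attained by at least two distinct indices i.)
Roots: {-4, 5, 8}

Each tropical root is a break point of the lower envelope of the lines y = a_i + i · x (there are 4 lines, with slopes 0, 1, ..., 3). Only the lines that attain the minimum somewhere contribute to roots; other lines are dominated. Here the surviving (envelope) indices are i = 3, i = 2, i = 1, i = 0.
Intersections between consecutive envelope lines give the roots: for adjacent envelope indices i < j the intersection is x = (a_i − a_j) / (j − i). Reading off the sorted break points: {-4, 5, 8}.
Verification: at each break x_0, at least two indices attain the minimum of min_i(a_i + i · x_0).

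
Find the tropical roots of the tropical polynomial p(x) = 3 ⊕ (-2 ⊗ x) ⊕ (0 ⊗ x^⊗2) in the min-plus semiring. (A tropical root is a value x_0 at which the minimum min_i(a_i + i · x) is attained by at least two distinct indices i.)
Roots: {-2, 5}

Each tropical root is a break point of the lower envelope of the lines y = a_i + i · x (there are 3 lines, with slopes 0, 1, ..., 2). Only the lines that attain the minimum somewhere contribute to roots; other lines are dominated. Here the surviving (envelope) indices are i = 2, i = 1, i = 0.
Intersections between consecutive envelope lines give the roots: for adjacent envelope indices i < j the intersection is x = (a_i − a_j) / (j − i). Reading off the sorted break points: {-2, 5}.
Verification: at each break x_0, at least two indices attain the minimum of min_i(a_i + i · x_0).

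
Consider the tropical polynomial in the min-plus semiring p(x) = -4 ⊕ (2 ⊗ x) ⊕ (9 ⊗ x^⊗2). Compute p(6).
p(6) = -4

A tropical monomial a ⊗ x^⊗i evaluates to a + i · x. Evaluating each term at x = 6:
  Term 0 contributes -4 + 0 · 6 = -4
  Term 1 contributes 2 + 1 · 6 = 8
  Term 2 contributes 9 + 2 · 6 = 21
p(6) = ⊕ of these = min[-4, 8, 21] = -4.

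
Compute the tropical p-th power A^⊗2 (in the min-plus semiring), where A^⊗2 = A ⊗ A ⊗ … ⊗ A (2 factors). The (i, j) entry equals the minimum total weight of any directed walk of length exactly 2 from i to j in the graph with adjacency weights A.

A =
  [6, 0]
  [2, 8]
A^⊗2 =
  [2, 6]
  [8, 2]

Each entry (A^⊗2)_ij equals the minimum over all length-2 walks i = v_0 → v_1 → … → v_2 = j of Σ_t A[v_t][v_{t+1}]. For example, for (i, j) = (0, 1) we minimise over 2 possible intermediate vertex sequences; the minimum is 6, attained along the walk 0 → 0 → 1.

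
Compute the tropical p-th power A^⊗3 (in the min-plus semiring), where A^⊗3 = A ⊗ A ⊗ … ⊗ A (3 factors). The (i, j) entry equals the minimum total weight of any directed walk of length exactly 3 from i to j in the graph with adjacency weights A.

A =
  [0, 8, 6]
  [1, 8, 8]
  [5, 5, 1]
A^⊗3 =
  [0, 8, 6]
  [1, 9, 7]
  [5, 7, 3]

Each entry (A^⊗3)_ij equals the minimum over all length-3 walks i = v_0 → v_1 → … → v_3 = j of Σ_t A[v_t][v_{t+1}]. For example, for (i, j) = (0, 2) we minimise over 9 possible intermediate vertex sequences; the minimum is 6, attained along the walk 0 → 0 → 0 → 2.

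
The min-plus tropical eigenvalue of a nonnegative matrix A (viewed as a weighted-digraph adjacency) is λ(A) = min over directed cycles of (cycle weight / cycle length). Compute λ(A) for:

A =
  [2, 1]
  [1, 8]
λ(A) = 1

Enumerate directed cycles and compute their means (weight / length). Sample:
  cycle 0 → 0: weight = 2, length = 1, mean = 2/1 ≈ 2.000
  cycle 1 → 1: weight = 8, length = 1, mean = 8/1 ≈ 8.000
  cycle 0 → 1 → 0: weight = 2, length = 2, mean = 2/2 ≈ 1.000
  cycle 1 → 0 → 1: weight = 2, length = 2, mean = 2/2 ≈ 1.000
Minimum mean = 1.000, attained e.g. along the cycle 0 → 1 → 0 with weight 2 and length 2. So λ(A) = 2/2 = 1.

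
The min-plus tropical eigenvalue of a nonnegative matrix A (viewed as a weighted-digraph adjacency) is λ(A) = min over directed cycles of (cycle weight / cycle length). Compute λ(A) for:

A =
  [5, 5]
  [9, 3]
λ(A) = 3

Enumerate directed cycles and compute their means (weight / length). Sample:
  cycle 0 → 0: weight = 5, length = 1, mean = 5/1 ≈ 5.000
  cycle 1 → 1: weight = 3, length = 1, mean = 3/1 ≈ 3.000
  cycle 0 → 1 → 0: weight = 14, length = 2, mean = 14/2 ≈ 7.000
  cycle 1 → 0 → 1: weight = 14, length = 2, mean = 14/2 ≈ 7.000
Minimum mean = 3.000, attained e.g. along the cycle 1 → 1 with weight 3 and length 1. So λ(A) = 3/1 = 3.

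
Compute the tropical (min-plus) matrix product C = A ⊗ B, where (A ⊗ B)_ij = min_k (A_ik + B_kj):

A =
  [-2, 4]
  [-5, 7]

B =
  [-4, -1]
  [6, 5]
A ⊗ B =
  [-6, -3]
  [-9, -6]

Apply the min-plus product entry-by-entry:
  C[0][0] = min over k of (A[0][0] + B[0][0] = -2 + -4 = -6, A[0][1] + B[1][0] = 4 + 6 = 10) = -6 (attained at k = 0)
  C[0][1] = min over k of (A[0][0] + B[0][1] = -2 + -1 = -3, A[0][1] + B[1][1] = 4 + 5 = 9) = -3 (attained at k = 0)
  C[1][0] = min over k of (A[1][0] + B[0][0] = -5 + -4 = -9, A[1][1] + B[1][0] = 7 + 6 = 13) = -9 (attained at k = 0)
  C[1][1] = min over k of (A[1][0] + B[0][1] = -5 + -1 = -6, A[1][1] + B[1][1] = 7 + 5 = 12) = -6 (attained at k = 0)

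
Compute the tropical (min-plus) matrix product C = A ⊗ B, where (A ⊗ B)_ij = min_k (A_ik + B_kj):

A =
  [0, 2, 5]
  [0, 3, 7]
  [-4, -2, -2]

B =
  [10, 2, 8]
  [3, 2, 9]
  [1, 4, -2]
A ⊗ B =
  [5, 2, 3]
  [6, 2, 5]
  [-1, -2, -4]

Apply the min-plus product entry-by-entry:
  C[0][0] = min over k of (A[0][0] + B[0][0] = 0 + 10 = 10, A[0][1] + B[1][0] = 2 + 3 = 5, A[0][2] + B[2][0] = 5 + 1 = 6) = 5 (attained at k = 1)
  C[0][1] = min over k of (A[0][0] + B[0][1] = 0 + 2 = 2, A[0][1] + B[1][1] = 2 + 2 = 4, A[0][2] + B[2][1] = 5 + 4 = 9) = 2 (attained at k = 0)
  C[0][2] = min over k of (A[0][0] + B[0][2] = 0 + 8 = 8, A[0][1] + B[1][2] = 2 + 9 = 11, A[0][2] + B[2][2] = 5 + -2 = 3) = 3 (attained at k = 2)
  C[1][0] = min over k of (A[1][0] + B[0][0] = 0 + 10 = 10, A[1][1] + B[1][0] = 3 + 3 = 6, A[1][2] + B[2][0] = 7 + 1 = 8) = 6 (attained at k = 1)
  C[1][1] = min over k of (A[1][0] + B[0][1] = 0 + 2 = 2, A[1][1] + B[1][1] = 3 + 2 = 5, A[1][2] + B[2][1] = 7 + 4 = 11) = 2 (attained at k = 0)
  C[1][2] = min over k of (A[1][0] + B[0][2] = 0 + 8 = 8, A[1][1] + B[1][2] = 3 + 9 = 12, A[1][2] + B[2][2] = 7 + -2 = 5) = 5 (attained at k = 2)
  C[2][0] = min over k of (A[2][0] + B[0][0] = -4 + 10 = 6, A[2][1] + B[1][0] = -2 + 3 = 1, A[2][2] + B[2][0] = -2 + 1 = -1) = -1 (attained at k = 2)
  C[2][1] = min over k of (A[2][0] + B[0][1] = -4 + 2 = -2, A[2][1] + B[1][1] = -2 + 2 = 0, A[2][2] + B[2][1] = -2 + 4 = 2) = -2 (attained at k = 0)
  C[2][2] = min over k of (A[2][0] + B[0][2] = -4 + 8 = 4, A[2][1] + B[1][2] = -2 + 9 = 7, A[2][2] + B[2][2] = -2 + -2 = -4) = -4 (attained at k = 2)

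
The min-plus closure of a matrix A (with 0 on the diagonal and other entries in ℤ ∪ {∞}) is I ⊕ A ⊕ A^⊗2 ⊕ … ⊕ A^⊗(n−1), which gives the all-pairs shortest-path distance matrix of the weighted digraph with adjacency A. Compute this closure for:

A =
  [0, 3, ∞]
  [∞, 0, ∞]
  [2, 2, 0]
Closure =
  [0, 3, ∞]
  [∞, 0, ∞]
  [2, 2, 0]

This is the Floyd-Warshall all-pairs shortest-path computation. For each intermediate vertex k = 0, 1, …, 2, update dist[i][j] ← min(dist[i][j], dist[i][k] + dist[k][j]). The final matrix gives, for each (i, j), the minimum total weight of any directed path from i to j (possibly empty when i = j).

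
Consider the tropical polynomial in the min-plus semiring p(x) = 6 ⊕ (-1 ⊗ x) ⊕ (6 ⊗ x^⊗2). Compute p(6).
p(6) = 5

A tropical monomial a ⊗ x^⊗i evaluates to a + i · x. Evaluating each term at x = 6:
  Term 0 contributes 6 + 0 · 6 = 6
  Term 1 contributes -1 + 1 · 6 = 5
  Term 2 contributes 6 + 2 · 6 = 18
p(6) = ⊕ of these = min[6, 5, 18] = 5.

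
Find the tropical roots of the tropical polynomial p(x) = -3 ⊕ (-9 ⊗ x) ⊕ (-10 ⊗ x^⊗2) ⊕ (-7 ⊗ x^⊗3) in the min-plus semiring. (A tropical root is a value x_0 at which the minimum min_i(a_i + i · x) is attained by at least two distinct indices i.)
Roots: {-3, 1, 6}

Each tropical root is a break point of the lower envelope of the lines y = a_i + i · x (there are 4 lines, with slopes 0, 1, ..., 3). Only the lines that attain the minimum somewhere contribute to roots; other lines are dominated. Here the surviving (envelope) indices are i = 3, i = 2, i = 1, i = 0.
Intersections between consecutive envelope lines give the roots: for adjacent envelope indices i < j the intersection is x = (a_i − a_j) / (j − i). Reading off the sorted break points: {-3, 1, 6}.
Verification: at each break x_0, at least two indices attain the minimum of min_i(a_i + i · x_0).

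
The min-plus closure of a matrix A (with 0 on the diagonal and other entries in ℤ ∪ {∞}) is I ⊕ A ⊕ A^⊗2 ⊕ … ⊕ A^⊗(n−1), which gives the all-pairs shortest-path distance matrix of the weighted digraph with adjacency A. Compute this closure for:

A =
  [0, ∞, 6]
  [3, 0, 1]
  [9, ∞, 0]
Closure =
  [0, ∞, 6]
  [3, 0, 1]
  [9, ∞, 0]

This is the Floyd-Warshall all-pairs shortest-path computation. For each intermediate vertex k = 0, 1, …, 2, update dist[i][j] ← min(dist[i][j], dist[i][k] + dist[k][j]). The final matrix gives, for each (i, j), the minimum total weight of any directed path from i to j (possibly empty when i = j).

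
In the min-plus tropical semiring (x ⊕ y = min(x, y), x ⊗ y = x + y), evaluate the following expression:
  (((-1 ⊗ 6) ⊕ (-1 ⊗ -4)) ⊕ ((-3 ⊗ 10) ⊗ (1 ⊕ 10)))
(((-1 ⊗ 6) ⊕ (-1 ⊗ -4)) ⊕ ((-3 ⊗ 10) ⊗ (1 ⊕ 10))) = -5

Expand innermost to outermost. Recall ⊕ takes the minimum of its arguments and ⊗ takes their sum. Working out the expression (((-1 ⊗ 6) ⊕ (-1 ⊗ -4)) ⊕ ((-3 ⊗ 10) ⊗ (1 ⊕ 10))) gives -5.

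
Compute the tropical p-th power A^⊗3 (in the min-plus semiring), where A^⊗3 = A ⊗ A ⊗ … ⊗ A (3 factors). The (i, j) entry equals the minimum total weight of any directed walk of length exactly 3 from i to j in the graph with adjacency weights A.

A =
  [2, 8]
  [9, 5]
A^⊗3 =
  [6, 12]
  [13, 15]

Each entry (A^⊗3)_ij equals the minimum over all length-3 walks i = v_0 → v_1 → … → v_3 = j of Σ_t A[v_t][v_{t+1}]. For example, for (i, j) = (0, 1) we minimise over 4 possible intermediate vertex sequences; the minimum is 12, attained along the walk 0 → 0 → 0 → 1.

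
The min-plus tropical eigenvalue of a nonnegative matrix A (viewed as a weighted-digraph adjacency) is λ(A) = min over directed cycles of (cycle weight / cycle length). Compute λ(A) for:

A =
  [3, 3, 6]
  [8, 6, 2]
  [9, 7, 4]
λ(A) = 3

Enumerate directed cycles and compute their means (weight / length). Sample:
  cycle 0 → 0: weight = 3, length = 1, mean = 3/1 ≈ 3.000
  cycle 1 → 1: weight = 6, length = 1, mean = 6/1 ≈ 6.000
  cycle 2 → 2: weight = 4, length = 1, mean = 4/1 ≈ 4.000
  cycle 0 → 1 → 0: weight = 11, length = 2, mean = 11/2 ≈ 5.500
  cycle 0 → 2 → 0: weight = 15, length = 2, mean = 15/2 ≈ 7.500
  cycle 1 → 0 → 1: weight = 11, length = 2, mean = 11/2 ≈ 5.500
Minimum mean = 3.000, attained e.g. along the cycle 0 → 0 with weight 3 and length 1. So λ(A) = 3/1 = 3.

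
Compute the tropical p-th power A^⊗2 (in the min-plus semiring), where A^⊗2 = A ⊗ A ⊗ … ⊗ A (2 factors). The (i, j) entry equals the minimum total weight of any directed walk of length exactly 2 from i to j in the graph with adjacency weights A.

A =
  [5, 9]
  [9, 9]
A^⊗2 =
  [10, 14]
  [14, 18]

Each entry (A^⊗2)_ij equals the minimum over all length-2 walks i = v_0 → v_1 → … → v_2 = j of Σ_t A[v_t][v_{t+1}]. For example, for (i, j) = (0, 1) we minimise over 2 possible intermediate vertex sequences; the minimum is 14, attained along the walk 0 → 0 → 1.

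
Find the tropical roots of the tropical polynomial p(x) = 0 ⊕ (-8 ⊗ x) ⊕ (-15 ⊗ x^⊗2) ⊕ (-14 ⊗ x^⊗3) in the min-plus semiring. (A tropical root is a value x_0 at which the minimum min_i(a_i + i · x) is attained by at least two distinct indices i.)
Roots: {-1, 7, 8}

Each tropical root is a break point of the lower envelope of the lines y = a_i + i · x (there are 4 lines, with slopes 0, 1, ..., 3). Only the lines that attain the minimum somewhere contribute to roots; other lines are dominated. Here the surviving (envelope) indices are i = 3, i = 2, i = 1, i = 0.
Intersections between consecutive envelope lines give the roots: for adjacent envelope indices i < j the intersection is x = (a_i − a_j) / (j − i). Reading off the sorted break points: {-1, 7, 8}.
Verification: at each break x_0, at least two indices attain the minimum of min_i(a_i + i · x_0).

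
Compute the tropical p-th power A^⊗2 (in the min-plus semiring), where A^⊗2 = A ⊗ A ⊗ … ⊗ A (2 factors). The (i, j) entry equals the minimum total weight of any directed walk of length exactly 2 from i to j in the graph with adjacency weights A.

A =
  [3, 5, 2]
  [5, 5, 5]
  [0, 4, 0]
A^⊗2 =
  [2, 6, 2]
  [5, 9, 5]
  [0, 4, 0]

Each entry (A^⊗2)_ij equals the minimum over all length-2 walks i = v_0 → v_1 → … → v_2 = j of Σ_t A[v_t][v_{t+1}]. For example, for (i, j) = (0, 2) we minimise over 3 possible intermediate vertex sequences; the minimum is 2, attained along the walk 0 → 2 → 2.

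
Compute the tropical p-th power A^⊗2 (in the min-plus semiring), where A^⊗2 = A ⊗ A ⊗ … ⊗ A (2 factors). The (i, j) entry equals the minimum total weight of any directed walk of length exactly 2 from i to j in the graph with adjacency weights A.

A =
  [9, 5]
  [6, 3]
A^⊗2 =
  [11, 8]
  [9, 6]

Each entry (A^⊗2)_ij equals the minimum over all length-2 walks i = v_0 → v_1 → … → v_2 = j of Σ_t A[v_t][v_{t+1}]. For example, for (i, j) = (0, 1) we minimise over 2 possible intermediate vertex sequences; the minimum is 8, attained along the walk 0 → 1 → 1.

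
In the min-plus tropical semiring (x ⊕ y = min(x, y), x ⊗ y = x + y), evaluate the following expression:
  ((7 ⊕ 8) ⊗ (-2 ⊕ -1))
((7 ⊕ 8) ⊗ (-2 ⊕ -1)) = 5

Expand innermost to outermost. Recall ⊕ takes the minimum of its arguments and ⊗ takes their sum. Working out the expression ((7 ⊕ 8) ⊗ (-2 ⊕ -1)) gives 5.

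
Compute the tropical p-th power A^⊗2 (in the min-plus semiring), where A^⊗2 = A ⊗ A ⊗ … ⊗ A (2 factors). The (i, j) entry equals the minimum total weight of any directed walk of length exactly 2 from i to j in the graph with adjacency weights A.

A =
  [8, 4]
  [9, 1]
A^⊗2 =
  [13, 5]
  [10, 2]

Each entry (A^⊗2)_ij equals the minimum over all length-2 walks i = v_0 → v_1 → … → v_2 = j of Σ_t A[v_t][v_{t+1}]. For example, for (i, j) = (0, 1) we minimise over 2 possible intermediate vertex sequences; the minimum is 5, attained along the walk 0 → 1 → 1.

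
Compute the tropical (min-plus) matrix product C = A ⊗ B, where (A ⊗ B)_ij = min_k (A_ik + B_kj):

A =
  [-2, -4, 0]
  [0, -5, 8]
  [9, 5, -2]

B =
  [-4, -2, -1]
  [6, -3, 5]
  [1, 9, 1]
A ⊗ B =
  [-6, -7, -3]
  [-4, -8, -1]
  [-1, 2, -1]

Apply the min-plus product entry-by-entry:
  C[0][0] = min over k of (A[0][0] + B[0][0] = -2 + -4 = -6, A[0][1] + B[1][0] = -4 + 6 = 2, A[0][2] + B[2][0] = 0 + 1 = 1) = -6 (attained at k = 0)
  C[0][1] = min over k of (A[0][0] + B[0][1] = -2 + -2 = -4, A[0][1] + B[1][1] = -4 + -3 = -7, A[0][2] + B[2][1] = 0 + 9 = 9) = -7 (attained at k = 1)
  C[0][2] = min over k of (A[0][0] + B[0][2] = -2 + -1 = -3, A[0][1] + B[1][2] = -4 + 5 = 1, A[0][2] + B[2][2] = 0 + 1 = 1) = -3 (attained at k = 0)
  C[1][0] = min over k of (A[1][0] + B[0][0] = 0 + -4 = -4, A[1][1] + B[1][0] = -5 + 6 = 1, A[1][2] + B[2][0] = 8 + 1 = 9) = -4 (attained at k = 0)
  C[1][1] = min over k of (A[1][0] + B[0][1] = 0 + -2 = -2, A[1][1] + B[1][1] = -5 + -3 = -8, A[1][2] + B[2][1] = 8 + 9 = 17) = -8 (attained at k = 1)
  C[1][2] = min over k of (A[1][0] + B[0][2] = 0 + -1 = -1, A[1][1] + B[1][2] = -5 + 5 = 0, A[1][2] + B[2][2] = 8 + 1 = 9) = -1 (attained at k = 0)
  C[2][0] = min over k of (A[2][0] + B[0][0] = 9 + -4 = 5, A[2][1] + B[1][0] = 5 + 6 = 11, A[2][2] + B[2][0] = -2 + 1 = -1) = -1 (attained at k = 2)
  C[2][1] = min over k of (A[2][0] + B[0][1] = 9 + -2 = 7, A[2][1] + B[1][1] = 5 + -3 = 2, A[2][2] + B[2][1] = -2 + 9 = 7) = 2 (attained at k = 1)
  C[2][2] = min over k of (A[2][0] + B[0][2] = 9 + -1 = 8, A[2][1] + B[1][2] = 5 + 5 = 10, A[2][2] + B[2][2] = -2 + 1 = -1) = -1 (attained at k = 2)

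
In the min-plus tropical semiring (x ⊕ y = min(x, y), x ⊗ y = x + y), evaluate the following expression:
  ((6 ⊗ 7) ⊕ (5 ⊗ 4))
((6 ⊗ 7) ⊕ (5 ⊗ 4)) = 9

Expand innermost to outermost. Recall ⊕ takes the minimum of its arguments and ⊗ takes their sum. Working out the expression ((6 ⊗ 7) ⊕ (5 ⊗ 4)) gives 9.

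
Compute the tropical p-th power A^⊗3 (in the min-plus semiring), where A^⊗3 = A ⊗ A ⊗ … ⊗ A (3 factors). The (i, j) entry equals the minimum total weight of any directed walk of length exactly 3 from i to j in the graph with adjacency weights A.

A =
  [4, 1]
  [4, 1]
A^⊗3 =
  [6, 3]
  [6, 3]

Each entry (A^⊗3)_ij equals the minimum over all length-3 walks i = v_0 → v_1 → … → v_3 = j of Σ_t A[v_t][v_{t+1}]. For example, for (i, j) = (0, 1) we minimise over 4 possible intermediate vertex sequences; the minimum is 3, attained along the walk 0 → 1 → 1 → 1.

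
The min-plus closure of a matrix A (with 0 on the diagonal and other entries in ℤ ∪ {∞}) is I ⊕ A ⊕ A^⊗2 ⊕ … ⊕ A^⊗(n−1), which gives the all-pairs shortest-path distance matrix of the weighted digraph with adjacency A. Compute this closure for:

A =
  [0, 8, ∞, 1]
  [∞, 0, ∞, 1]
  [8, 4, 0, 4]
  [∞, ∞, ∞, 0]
Closure =
  [0, 8, ∞, 1]
  [∞, 0, ∞, 1]
  [8, 4, 0, 4]
  [∞, ∞, ∞, 0]

This is the Floyd-Warshall all-pairs shortest-path computation. For each intermediate vertex k = 0, 1, …, 3, update dist[i][j] ← min(dist[i][j], dist[i][k] + dist[k][j]). The final matrix gives, for each (i, j), the minimum total weight of any directed path from i to j (possibly empty when i = j).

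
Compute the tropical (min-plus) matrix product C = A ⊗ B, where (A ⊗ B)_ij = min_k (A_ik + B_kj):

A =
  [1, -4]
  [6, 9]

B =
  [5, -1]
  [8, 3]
A ⊗ B =
  [4, -1]
  [11, 5]

Apply the min-plus product entry-by-entry:
  C[0][0] = min over k of (A[0][0] + B[0][0] = 1 + 5 = 6, A[0][1] + B[1][0] = -4 + 8 = 4) = 4 (attained at k = 1)
  C[0][1] = min over k of (A[0][0] + B[0][1] = 1 + -1 = 0, A[0][1] + B[1][1] = -4 + 3 = -1) = -1 (attained at k = 1)
  C[1][0] = min over k of (A[1][0] + B[0][0] = 6 + 5 = 11, A[1][1] + B[1][0] = 9 + 8 = 17) = 11 (attained at k = 0)
  C[1][1] = min over k of (A[1][0] + B[0][1] = 6 + -1 = 5, A[1][1] + B[1][1] = 9 + 3 = 12) = 5 (attained at k = 0)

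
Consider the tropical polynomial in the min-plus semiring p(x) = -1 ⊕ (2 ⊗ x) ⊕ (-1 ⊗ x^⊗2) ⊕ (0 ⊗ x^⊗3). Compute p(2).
p(2) = -1

A tropical monomial a ⊗ x^⊗i evaluates to a + i · x. Evaluating each term at x = 2:
  Term 0 contributes -1 + 0 · 2 = -1
  Term 1 contributes 2 + 1 · 2 = 4
  Term 2 contributes -1 + 2 · 2 = 3
  Term 3 contributes 0 + 3 · 2 = 6
p(2) = ⊕ of these = min[-1, 4, 3, 6] = -1.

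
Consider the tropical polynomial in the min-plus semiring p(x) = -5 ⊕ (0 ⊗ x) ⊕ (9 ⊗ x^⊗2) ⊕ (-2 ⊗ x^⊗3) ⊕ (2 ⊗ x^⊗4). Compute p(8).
p(8) = -5

A tropical monomial a ⊗ x^⊗i evaluates to a + i · x. Evaluating each term at x = 8:
  Term 0 contributes -5 + 0 · 8 = -5
  Term 1 contributes 0 + 1 · 8 = 8
  Term 2 contributes 9 + 2 · 8 = 25
  Term 3 contributes -2 + 3 · 8 = 22
  Term 4 contributes 2 + 4 · 8 = 34
p(8) = ⊕ of these = min[-5, 8, 25, 22, 34] = -5.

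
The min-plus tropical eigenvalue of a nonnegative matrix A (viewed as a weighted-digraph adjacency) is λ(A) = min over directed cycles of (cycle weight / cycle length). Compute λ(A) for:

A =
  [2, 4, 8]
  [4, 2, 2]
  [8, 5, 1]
λ(A) = 1

Enumerate directed cycles and compute their means (weight / length). Sample:
  cycle 0 → 0: weight = 2, length = 1, mean = 2/1 ≈ 2.000
  cycle 1 → 1: weight = 2, length = 1, mean = 2/1 ≈ 2.000
  cycle 2 → 2: weight = 1, length = 1, mean = 1/1 ≈ 1.000
  cycle 0 → 1 → 0: weight = 8, length = 2, mean = 8/2 ≈ 4.000
  cycle 0 → 2 → 0: weight = 16, length = 2, mean = 16/2 ≈ 8.000
  cycle 1 → 0 → 1: weight = 8, length = 2, mean = 8/2 ≈ 4.000
Minimum mean = 1.000, attained e.g. along the cycle 2 → 2 with weight 1 and length 1. So λ(A) = 1/1 = 1.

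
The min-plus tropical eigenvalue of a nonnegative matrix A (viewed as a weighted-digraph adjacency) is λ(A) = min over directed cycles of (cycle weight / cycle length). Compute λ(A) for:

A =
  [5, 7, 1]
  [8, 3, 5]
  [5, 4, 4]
λ(A) = 3

Enumerate directed cycles and compute their means (weight / length). Sample:
  cycle 0 → 0: weight = 5, length = 1, mean = 5/1 ≈ 5.000
  cycle 1 → 1: weight = 3, length = 1, mean = 3/1 ≈ 3.000
  cycle 2 → 2: weight = 4, length = 1, mean = 4/1 ≈ 4.000
  cycle 0 → 1 → 0: weight = 15, length = 2, mean = 15/2 ≈ 7.500
  cycle 0 → 2 → 0: weight = 6, length = 2, mean = 6/2 ≈ 3.000
  cycle 1 → 0 → 1: weight = 15, length = 2, mean = 15/2 ≈ 7.500
Minimum mean = 3.000, attained e.g. along the cycle 1 → 1 with weight 3 and length 1. So λ(A) = 3/1 = 3.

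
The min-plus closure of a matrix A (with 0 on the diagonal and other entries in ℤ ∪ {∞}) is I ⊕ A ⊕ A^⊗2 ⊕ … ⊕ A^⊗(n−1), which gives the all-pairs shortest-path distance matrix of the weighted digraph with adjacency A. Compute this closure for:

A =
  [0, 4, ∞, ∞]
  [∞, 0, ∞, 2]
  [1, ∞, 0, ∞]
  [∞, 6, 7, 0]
Closure =
  [0, 4, 13, 6]
  [10, 0, 9, 2]
  [1, 5, 0, 7]
  [8, 6, 7, 0]

This is the Floyd-Warshall all-pairs shortest-path computation. For each intermediate vertex k = 0, 1, …, 3, update dist[i][j] ← min(dist[i][j], dist[i][k] + dist[k][j]). The final matrix gives, for each (i, j), the minimum total weight of any directed path from i to j (possibly empty when i = j).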